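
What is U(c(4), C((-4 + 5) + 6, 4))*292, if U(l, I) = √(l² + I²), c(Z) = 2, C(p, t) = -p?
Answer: 292*√53 ≈ 2125.8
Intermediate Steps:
U(l, I) = √(I² + l²)
U(c(4), C((-4 + 5) + 6, 4))*292 = √((-((-4 + 5) + 6))² + 2²)*292 = √((-(1 + 6))² + 4)*292 = √((-1*7)² + 4)*292 = √((-7)² + 4)*292 = √(49 + 4)*292 = √53*292 = 292*√53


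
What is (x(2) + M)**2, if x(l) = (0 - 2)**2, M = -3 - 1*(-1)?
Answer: 4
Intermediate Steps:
M = -2 (M = -3 + 1 = -2)
x(l) = 4 (x(l) = (-2)**2 = 4)
(x(2) + M)**2 = (4 - 2)**2 = 2**2 = 4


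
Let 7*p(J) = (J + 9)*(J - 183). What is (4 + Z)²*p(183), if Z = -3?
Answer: 0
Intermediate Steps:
p(J) = (-183 + J)*(9 + J)/7 (p(J) = ((J + 9)*(J - 183))/7 = ((9 + J)*(-183 + J))/7 = ((-183 + J)*(9 + J))/7 = (-183 + J)*(9 + J)/7)
(4 + Z)²*p(183) = (4 - 3)²*(-1647/7 - 174/7*183 + (⅐)*183²) = 1²*(-1647/7 - 31842/7 + (⅐)*33489) = 1*(-1647/7 - 31842/7 + 33489/7) = 1*0 = 0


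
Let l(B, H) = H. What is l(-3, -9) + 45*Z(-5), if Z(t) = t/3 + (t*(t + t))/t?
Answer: -534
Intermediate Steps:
Z(t) = 7*t/3 (Z(t) = t*(1/3) + (t*(2*t))/t = t/3 + (2*t**2)/t = t/3 + 2*t = 7*t/3)
l(-3, -9) + 45*Z(-5) = -9 + 45*((7/3)*(-5)) = -9 + 45*(-35/3) = -9 - 525 = -534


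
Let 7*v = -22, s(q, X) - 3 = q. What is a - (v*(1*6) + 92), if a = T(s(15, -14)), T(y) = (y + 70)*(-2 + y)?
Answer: 9344/7 ≈ 1334.9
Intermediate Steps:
s(q, X) = 3 + q
v = -22/7 (v = (1/7)*(-22) = -22/7 ≈ -3.1429)
T(y) = (-2 + y)*(70 + y) (T(y) = (70 + y)*(-2 + y) = (-2 + y)*(70 + y))
a = 1408 (a = -140 + (3 + 15)**2 + 68*(3 + 15) = -140 + 18**2 + 68*18 = -140 + 324 + 1224 = 1408)
a - (v*(1*6) + 92) = 1408 - (-22*6/7 + 92) = 1408 - (-22/7*6 + 92) = 1408 - (-132/7 + 92) = 1408 - 1*512/7 = 1408 - 512/7 = 9344/7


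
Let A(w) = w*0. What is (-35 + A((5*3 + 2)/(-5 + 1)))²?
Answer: 1225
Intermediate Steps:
A(w) = 0
(-35 + A((5*3 + 2)/(-5 + 1)))² = (-35 + 0)² = (-35)² = 1225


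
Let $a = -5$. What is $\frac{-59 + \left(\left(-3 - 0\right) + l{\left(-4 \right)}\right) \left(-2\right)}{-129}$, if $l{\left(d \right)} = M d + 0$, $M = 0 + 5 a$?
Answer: $\frac{253}{129} \approx 1.9612$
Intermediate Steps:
$M = -25$ ($M = 0 + 5 \left(-5\right) = 0 - 25 = -25$)
$l{\left(d \right)} = - 25 d$ ($l{\left(d \right)} = - 25 d + 0 = - 25 d$)
$\frac{-59 + \left(\left(-3 - 0\right) + l{\left(-4 \right)}\right) \left(-2\right)}{-129} = \frac{-59 + \left(\left(-3 - 0\right) - -100\right) \left(-2\right)}{-129} = \left(-59 + \left(\left(-3 + 0\right) + 100\right) \left(-2\right)\right) \left(- \frac{1}{129}\right) = \left(-59 + \left(-3 + 100\right) \left(-2\right)\right) \left(- \frac{1}{129}\right) = \left(-59 + 97 \left(-2\right)\right) \left(- \frac{1}{129}\right) = \left(-59 - 194\right) \left(- \frac{1}{129}\right) = \left(-253\right) \left(- \frac{1}{129}\right) = \frac{253}{129}$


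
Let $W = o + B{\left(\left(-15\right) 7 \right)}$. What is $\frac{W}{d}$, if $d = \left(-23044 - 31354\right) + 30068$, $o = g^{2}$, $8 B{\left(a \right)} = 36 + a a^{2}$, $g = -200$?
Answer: $\frac{837589}{194640} \approx 4.3033$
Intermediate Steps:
$B{\left(a \right)} = \frac{9}{2} + \frac{a^{3}}{8}$ ($B{\left(a \right)} = \frac{36 + a a^{2}}{8} = \frac{36 + a^{3}}{8} = \frac{9}{2} + \frac{a^{3}}{8}$)
$o = 40000$ ($o = \left(-200\right)^{2} = 40000$)
$W = - \frac{837589}{8}$ ($W = 40000 + \left(\frac{9}{2} + \frac{\left(\left(-15\right) 7\right)^{3}}{8}\right) = 40000 + \left(\frac{9}{2} + \frac{\left(-105\right)^{3}}{8}\right) = 40000 + \left(\frac{9}{2} + \frac{1}{8} \left(-1157625\right)\right) = 40000 + \left(\frac{9}{2} - \frac{1157625}{8}\right) = 40000 - \frac{1157589}{8} = - \frac{837589}{8} \approx -1.047 \cdot 10^{5}$)
$d = -24330$ ($d = -54398 + 30068 = -24330$)
$\frac{W}{d} = - \frac{837589}{8 \left(-24330\right)} = \left(- \frac{837589}{8}\right) \left(- \frac{1}{24330}\right) = \frac{837589}{194640}$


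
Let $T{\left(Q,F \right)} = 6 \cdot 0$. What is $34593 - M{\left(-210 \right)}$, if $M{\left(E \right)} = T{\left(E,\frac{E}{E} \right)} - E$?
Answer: $34383$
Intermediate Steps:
$T{\left(Q,F \right)} = 0$
$M{\left(E \right)} = - E$ ($M{\left(E \right)} = 0 - E = - E$)
$34593 - M{\left(-210 \right)} = 34593 - \left(-1\right) \left(-210\right) = 34593 - 210 = 34383$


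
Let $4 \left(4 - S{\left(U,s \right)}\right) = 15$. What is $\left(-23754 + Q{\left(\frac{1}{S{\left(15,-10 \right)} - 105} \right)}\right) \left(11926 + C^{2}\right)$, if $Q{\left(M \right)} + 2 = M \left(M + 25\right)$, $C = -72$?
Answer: $- \frac{71360146590000}{175561} \approx -4.0647 \cdot 10^{8}$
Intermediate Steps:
$S{\left(U,s \right)} = \frac{1}{4}$ ($S{\left(U,s \right)} = 4 - \frac{15}{4} = \frac{1}{4}$)
$Q{\left(M \right)} = -2 + M \left(25 + M\right)$ ($Q{\left(M \right)} = -2 + M \left(M + 25\right) = -2 + M \left(25 + M\right)$)
$\left(-23754 + Q{\left(\frac{1}{S{\left(15,-10 \right)} - 105} \right)}\right) \left(11926 + C^{2}\right) = \left(-23754 + \left(-2 + \left(\frac{1}{\frac{1}{4} - 105}\right)^{2} + \frac{25}{\frac{1}{4} - 105}\right)\right) \left(11926 + \left(-72\right)^{2}\right) = \left(-23754 + \left(-2 + \left(\frac{1}{- \frac{419}{4}}\right)^{2} + \frac{25}{- \frac{419}{4}}\right)\right) \left(11926 + 5184\right) = \left(-23754 + \left(-2 + \left(- \frac{4}{419}\right)^{2} + 25 \left(- \frac{4}{419}\right)\right)\right) 17110 = \left(-23754 - \frac{393006}{175561}\right) 17110 = \left(- \frac{4170669000}{175561}\right) 17110 = - \frac{71360146590000}{175561}$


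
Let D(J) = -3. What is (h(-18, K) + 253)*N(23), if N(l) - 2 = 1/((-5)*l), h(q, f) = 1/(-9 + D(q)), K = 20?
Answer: 139003/276 ≈ 503.63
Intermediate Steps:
h(q, f) = -1/12 (h(q, f) = 1/(-9 - 3) = 1/(-12) = -1/12)
N(l) = 2 - 1/(5*l) (N(l) = 2 + 1/((-5)*l) = 2 - 1/(5*l))
(h(-18, K) + 253)*N(23) = (-1/12 + 253)*(2 - 1/5/23) = 3035*(2 - 1/5*1/23)/12 = 3035*(2 - 1/115)/12 = (3035/12)*(229/115) = 139003/276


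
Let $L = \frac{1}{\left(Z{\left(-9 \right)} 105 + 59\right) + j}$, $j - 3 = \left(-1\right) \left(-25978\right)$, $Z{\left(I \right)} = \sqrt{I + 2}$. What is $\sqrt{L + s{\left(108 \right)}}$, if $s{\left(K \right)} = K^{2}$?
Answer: $\frac{\sqrt{105} \sqrt{\frac{303730561 + 1224720 i \sqrt{7}}{248 + i \sqrt{7}}}}{105} \approx 108.0 - 1.8965 \cdot 10^{-9} i$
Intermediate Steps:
$Z{\left(I \right)} = \sqrt{2 + I}$
$j = 25981$ ($j = 3 - -25978 = 3 + 25978 = 25981$)
$L = \frac{1}{26040 + 105 i \sqrt{7}}$ ($L = \frac{1}{\left(\sqrt{2 - 9} \cdot 105 + 59\right) + 25981} = \frac{1}{\left(\sqrt{-7} \cdot 105 + 59\right) + 25981} = \frac{1}{\left(i \sqrt{7} \cdot 105 + 59\right) + 25981} = \frac{1}{\left(105 i \sqrt{7} + 59\right) + 25981} = \frac{1}{\left(59 + 105 i \sqrt{7}\right) + 25981} = \frac{1}{26040 + 105 i \sqrt{7}} \approx 3.8398 \cdot 10^{-5} - 4.096 \cdot 10^{-7} i$)
$\sqrt{L + s{\left(108 \right)}} = \sqrt{\left(\frac{248}{6458655} - \frac{i \sqrt{7}}{6458655}\right) + 108^{2}} = \sqrt{\left(\frac{248}{6458655} - \frac{i \sqrt{7}}{6458655}\right) + 11664} = \sqrt{\frac{75333752168}{6458655} - \frac{i \sqrt{7}}{6458655}}$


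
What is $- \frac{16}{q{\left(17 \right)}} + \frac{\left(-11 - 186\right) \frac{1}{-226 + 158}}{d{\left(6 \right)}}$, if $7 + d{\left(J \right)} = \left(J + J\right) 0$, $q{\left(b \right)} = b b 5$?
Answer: $- \frac{17193}{40460} \approx -0.42494$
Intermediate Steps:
$q{\left(b \right)} = 5 b^{2}$ ($q{\left(b \right)} = b^{2} \cdot 5 = 5 b^{2}$)
$d{\left(J \right)} = -7$ ($d{\left(J \right)} = -7 + \left(J + J\right) 0 = -7 + 2 J 0 = -7 + 0 = -7$)
$- \frac{16}{q{\left(17 \right)}} + \frac{\left(-11 - 186\right) \frac{1}{-226 + 158}}{d{\left(6 \right)}} = - \frac{16}{5 \cdot 17^{2}} + \frac{\left(-11 - 186\right) \frac{1}{-226 + 158}}{-7} = - \frac{16}{5 \cdot 289} + - \frac{197}{-68} \left(- \frac{1}{7}\right) = - \frac{16}{1445} + \left(-197\right) \left(- \frac{1}{68}\right) \left(- \frac{1}{7}\right) = \left(-16\right) \frac{1}{1445} + \frac{197}{68} \left(- \frac{1}{7}\right) = - \frac{16}{1445} - \frac{197}{476} = - \frac{17193}{40460}$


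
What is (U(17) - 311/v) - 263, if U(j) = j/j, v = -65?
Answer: -16719/65 ≈ -257.22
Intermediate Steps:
U(j) = 1
(U(17) - 311/v) - 263 = (1 - 311/(-65)) - 263 = (1 - 311*(-1/65)) - 263 = (1 + 311/65) - 263 = 376/65 - 263 = -16719/65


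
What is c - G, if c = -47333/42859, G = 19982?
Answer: -856455871/42859 ≈ -19983.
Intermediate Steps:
c = -47333/42859 (c = -47333*1/42859 = -47333/42859 ≈ -1.1044)
c - G = -47333/42859 - 1*19982 = -47333/42859 - 19982 = -856455871/42859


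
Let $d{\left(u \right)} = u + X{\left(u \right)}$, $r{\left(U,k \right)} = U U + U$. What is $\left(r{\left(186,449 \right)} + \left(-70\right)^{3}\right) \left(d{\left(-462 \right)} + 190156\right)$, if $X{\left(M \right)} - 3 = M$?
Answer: $-58325633230$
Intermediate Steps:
$X{\left(M \right)} = 3 + M$
$r{\left(U,k \right)} = U + U^{2}$ ($r{\left(U,k \right)} = U^{2} + U = U + U^{2}$)
$d{\left(u \right)} = 3 + 2 u$ ($d{\left(u \right)} = u + \left(3 + u\right) = 3 + 2 u$)
$\left(r{\left(186,449 \right)} + \left(-70\right)^{3}\right) \left(d{\left(-462 \right)} + 190156\right) = \left(186 \left(1 + 186\right) + \left(-70\right)^{3}\right) \left(\left(3 + 2 \left(-462\right)\right) + 190156\right) = \left(186 \cdot 187 - 343000\right) \left(\left(3 - 924\right) + 190156\right) = \left(34782 - 343000\right) \left(-921 + 190156\right) = \left(-308218\right) 189235 = -58325633230$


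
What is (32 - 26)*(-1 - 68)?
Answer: -414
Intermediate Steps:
(32 - 26)*(-1 - 68) = 6*(-69) = -414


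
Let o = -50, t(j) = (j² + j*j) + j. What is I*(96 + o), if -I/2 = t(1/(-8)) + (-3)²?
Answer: -6555/8 ≈ -819.38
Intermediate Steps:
t(j) = j + 2*j² (t(j) = (j² + j²) + j = 2*j² + j = j + 2*j²)
I = -285/16 (I = -2*((1/(-8))*(1 + 2*(1/(-8))) + (-3)²) = -2*((1*(-⅛))*(1 + 2*(1*(-⅛))) + 9) = -2*(-(1 + 2*(-⅛))/8 + 9) = -2*(-(1 - ¼)/8 + 9) = -2*(-⅛*¾ + 9) = -2*(-3/32 + 9) = -2*285/32 = -285/16 ≈ -17.813)
I*(96 + o) = -285*(96 - 50)/16 = -285/16*46 = -6555/8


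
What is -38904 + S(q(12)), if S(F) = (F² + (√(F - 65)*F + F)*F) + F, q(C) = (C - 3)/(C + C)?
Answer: -1244907/32 + 9*I*√1034/256 ≈ -38903.0 + 1.1305*I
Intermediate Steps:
q(C) = (-3 + C)/(2*C) (q(C) = (-3 + C)/((2*C)) = (-3 + C)*(1/(2*C)) = (-3 + C)/(2*C))
S(F) = F + F² + F*(F + F*√(-65 + F)) (S(F) = (F² + (√(-65 + F)*F + F)*F) + F = (F² + (F*√(-65 + F) + F)*F) + F = (F² + (F + F*√(-65 + F))*F) + F = (F² + F*(F + F*√(-65 + F))) + F = F + F² + F*(F + F*√(-65 + F)))
-38904 + S(q(12)) = -38904 + ((½)*(-3 + 12)/12)*(1 + 2*((½)*(-3 + 12)/12) + ((½)*(-3 + 12)/12)*√(-65 + (½)*(-3 + 12)/12)) = -38904 + ((½)*(1/12)*9)*(1 + 2*((½)*(1/12)*9) + ((½)*(1/12)*9)*√(-65 + (½)*(1/12)*9)) = -38904 + 3*(1 + 2*(3/8) + 3*√(-65 + 3/8)/8)/8 = -38904 + 3*(1 + ¾ + 3*√(-517/8)/8)/8 = -38904 + 3*(1 + ¾ + 3*(I*√1034/4)/8)/8 = -38904 + 3*(1 + ¾ + 3*I*√1034/32)/8 = -38904 + 3*(7/4 + 3*I*√1034/32)/8 = -38904 + (21/32 + 9*I*√1034/256) = -1244907/32 + 9*I*√1034/256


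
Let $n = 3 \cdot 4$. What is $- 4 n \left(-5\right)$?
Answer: $240$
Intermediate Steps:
$n = 12$
$- 4 n \left(-5\right) = \left(-4\right) 12 \left(-5\right) = \left(-48\right) \left(-5\right) = 240$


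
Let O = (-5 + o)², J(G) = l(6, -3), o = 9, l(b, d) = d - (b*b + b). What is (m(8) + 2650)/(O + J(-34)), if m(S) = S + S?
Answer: -2666/29 ≈ -91.931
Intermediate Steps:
l(b, d) = d - b - b² (l(b, d) = d - (b² + b) = d - (b + b²) = d + (-b - b²) = d - b - b²)
m(S) = 2*S
J(G) = -45 (J(G) = -3 - 1*6 - 1*6² = -3 - 6 - 1*36 = -3 - 6 - 36 = -45)
O = 16 (O = (-5 + 9)² = 4² = 16)
(m(8) + 2650)/(O + J(-34)) = (2*8 + 2650)/(16 - 45) = (16 + 2650)/(-29) = 2666*(-1/29) = -2666/29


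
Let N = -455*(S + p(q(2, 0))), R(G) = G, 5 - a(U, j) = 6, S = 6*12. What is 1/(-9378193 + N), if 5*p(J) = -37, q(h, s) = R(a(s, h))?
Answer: -1/9407586 ≈ -1.0630e-7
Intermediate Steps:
S = 72
a(U, j) = -1 (a(U, j) = 5 - 1*6 = 5 - 6 = -1)
q(h, s) = -1
p(J) = -37/5 (p(J) = (⅕)*(-37) = -37/5)
N = -29393 (N = -455*(72 - 37/5) = -455*323/5 = -29393)
1/(-9378193 + N) = 1/(-9378193 - 29393) = 1/(-9407586) = -1/9407586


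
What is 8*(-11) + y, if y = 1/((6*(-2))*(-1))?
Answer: -1055/12 ≈ -87.917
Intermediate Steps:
y = 1/12 (y = 1/(-12*(-1)) = 1/12 ≈ 0.083333)
8*(-11) + y = 8*(-11) + 1/12 = -88 + 1/12 = -1055/12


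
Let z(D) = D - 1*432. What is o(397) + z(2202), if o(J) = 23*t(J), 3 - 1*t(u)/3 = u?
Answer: -25416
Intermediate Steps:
z(D) = -432 + D (z(D) = D - 432 = -432 + D)
t(u) = 9 - 3*u
o(J) = 207 - 69*J (o(J) = 23*(9 - 3*J) = 207 - 69*J)
o(397) + z(2202) = (207 - 69*397) + (-432 + 2202) = (207 - 27393) + 1770 = -27186 + 1770 = -25416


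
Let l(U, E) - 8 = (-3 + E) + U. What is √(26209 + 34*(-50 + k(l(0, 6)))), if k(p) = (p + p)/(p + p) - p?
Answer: √24169 ≈ 155.46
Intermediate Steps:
l(U, E) = 5 + E + U (l(U, E) = 8 + ((-3 + E) + U) = 8 + (-3 + E + U) = 5 + E + U)
k(p) = 1 - p (k(p) = (2*p)/((2*p)) - p = (2*p)*(1/(2*p)) - p = 1 - p)
√(26209 + 34*(-50 + k(l(0, 6)))) = √(26209 + 34*(-50 + (1 - (5 + 6 + 0)))) = √(26209 + 34*(-50 + (1 - 1*11))) = √(26209 + 34*(-50 + (1 - 11))) = √(26209 + 34*(-50 - 10)) = √(26209 + 34*(-60)) = √(26209 - 2040) = √24169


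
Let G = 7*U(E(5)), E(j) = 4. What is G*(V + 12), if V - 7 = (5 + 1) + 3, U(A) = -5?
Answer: -980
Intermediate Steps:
V = 16 (V = 7 + ((5 + 1) + 3) = 7 + (6 + 3) = 7 + 9 = 16)
G = -35 (G = 7*(-5) = -35)
G*(V + 12) = -35*(16 + 12) = -35*28 = -980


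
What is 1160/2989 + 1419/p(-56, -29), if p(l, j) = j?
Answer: -4207751/86681 ≈ -48.543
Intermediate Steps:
1160/2989 + 1419/p(-56, -29) = 1160/2989 + 1419/(-29) = 1160*(1/2989) + 1419*(-1/29) = 1160/2989 - 1419/29 = -4207751/86681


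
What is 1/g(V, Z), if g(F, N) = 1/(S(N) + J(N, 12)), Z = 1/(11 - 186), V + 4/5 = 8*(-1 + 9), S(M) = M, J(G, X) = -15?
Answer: -2626/175 ≈ -15.006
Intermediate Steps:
V = 316/5 (V = -⅘ + 8*(-1 + 9) = -⅘ + 8*8 = -⅘ + 64 = 316/5 ≈ 63.200)
Z = -1/175 (Z = 1/(-175) = -1/175 ≈ -0.0057143)
g(F, N) = 1/(-15 + N) (g(F, N) = 1/(N - 15) = 1/(-15 + N))
1/g(V, Z) = 1/(1/(-15 - 1/175)) = 1/(1/(-2626/175)) = 1/(-175/2626) = -2626/175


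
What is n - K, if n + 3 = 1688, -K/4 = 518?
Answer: 3757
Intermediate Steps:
K = -2072 (K = -4*518 = -2072)
n = 1685 (n = -3 + 1688 = 1685)
n - K = 1685 - 1*(-2072) = 1685 + 2072 = 3757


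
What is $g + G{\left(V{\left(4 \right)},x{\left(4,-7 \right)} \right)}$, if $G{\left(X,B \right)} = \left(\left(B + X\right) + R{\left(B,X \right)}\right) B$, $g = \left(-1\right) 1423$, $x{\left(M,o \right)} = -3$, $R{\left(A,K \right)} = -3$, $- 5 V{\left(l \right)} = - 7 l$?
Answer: $- \frac{7109}{5} \approx -1421.8$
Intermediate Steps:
$V{\left(l \right)} = \frac{7 l}{5}$ ($V{\left(l \right)} = - \frac{\left(-7\right) l}{5} = \frac{7 l}{5}$)
$g = -1423$
$G{\left(X,B \right)} = B \left(-3 + B + X\right)$ ($G{\left(X,B \right)} = \left(\left(B + X\right) - 3\right) B = \left(-3 + B + X\right) B = B \left(-3 + B + X\right)$)
$g + G{\left(V{\left(4 \right)},x{\left(4,-7 \right)} \right)} = -1423 - 3 \left(-3 - 3 + \frac{7}{5} \cdot 4\right) = -1423 - 3 \left(-3 - 3 + \frac{28}{5}\right) = -1423 - - \frac{6}{5} = -1423 + \frac{6}{5} = - \frac{7109}{5}$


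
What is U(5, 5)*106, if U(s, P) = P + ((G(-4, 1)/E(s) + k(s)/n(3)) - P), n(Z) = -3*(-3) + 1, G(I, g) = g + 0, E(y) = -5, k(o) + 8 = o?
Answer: -53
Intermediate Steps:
k(o) = -8 + o
G(I, g) = g
n(Z) = 10 (n(Z) = 9 + 1 = 10)
U(s, P) = -1 + s/10 (U(s, P) = P + ((1/(-5) + (-8 + s)/10) - P) = P + ((1*(-1/5) + (-8 + s)*(1/10)) - P) = P + ((-1/5 + (-4/5 + s/10)) - P) = P + ((-1 + s/10) - P) = P + (-1 - P + s/10) = -1 + s/10)
U(5, 5)*106 = (-1 + (1/10)*5)*106 = (-1 + 1/2)*106 = -1/2*106 = -53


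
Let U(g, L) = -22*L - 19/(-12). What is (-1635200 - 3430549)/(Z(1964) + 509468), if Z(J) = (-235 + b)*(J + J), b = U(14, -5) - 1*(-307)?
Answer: -15197247/3691750 ≈ -4.1165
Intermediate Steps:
U(g, L) = 19/12 - 22*L (U(g, L) = -22*L - 19*(-1/12) = -22*L + 19/12 = 19/12 - 22*L)
b = 5023/12 (b = (19/12 - 22*(-5)) - 1*(-307) = (19/12 + 110) + 307 = 1339/12 + 307 = 5023/12 ≈ 418.58)
Z(J) = 2203*J/6 (Z(J) = (-235 + 5023/12)*(J + J) = 2203*(2*J)/12 = 2203*J/6)
(-1635200 - 3430549)/(Z(1964) + 509468) = (-1635200 - 3430549)/((2203/6)*1964 + 509468) = -5065749/(2163346/3 + 509468) = -5065749/3691750/3 = -5065749*3/3691750 = -15197247/3691750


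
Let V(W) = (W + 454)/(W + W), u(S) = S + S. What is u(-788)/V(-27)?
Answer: 85104/427 ≈ 199.31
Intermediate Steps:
u(S) = 2*S
V(W) = (454 + W)/(2*W) (V(W) = (454 + W)/((2*W)) = (454 + W)*(1/(2*W)) = (454 + W)/(2*W))
u(-788)/V(-27) = (2*(-788))/(((½)*(454 - 27)/(-27))) = -1576/((½)*(-1/27)*427) = -1576/(-427/54) = -1576*(-54/427) = 85104/427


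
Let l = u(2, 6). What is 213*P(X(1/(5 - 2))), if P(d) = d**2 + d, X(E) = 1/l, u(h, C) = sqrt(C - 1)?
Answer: 213/5 + 213*sqrt(5)/5 ≈ 137.86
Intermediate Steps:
u(h, C) = sqrt(-1 + C)
l = sqrt(5) (l = sqrt(-1 + 6) = sqrt(5) ≈ 2.2361)
X(E) = sqrt(5)/5 (X(E) = 1/(sqrt(5)) = sqrt(5)/5)
P(d) = d + d**2
213*P(X(1/(5 - 2))) = 213*((sqrt(5)/5)*(1 + sqrt(5)/5)) = 213*(sqrt(5)*(1 + sqrt(5)/5)/5) = 213*sqrt(5)*(1 + sqrt(5)/5)/5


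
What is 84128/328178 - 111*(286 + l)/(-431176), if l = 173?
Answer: 26497157725/70751238664 ≈ 0.37451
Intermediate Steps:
84128/328178 - 111*(286 + l)/(-431176) = 84128/328178 - 111*(286 + 173)/(-431176) = 84128*(1/328178) - 111*459*(-1/431176) = 42064/164089 - 50949*(-1/431176) = 42064/164089 + 50949/431176 = 26497157725/70751238664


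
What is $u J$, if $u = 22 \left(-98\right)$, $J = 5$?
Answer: $-10780$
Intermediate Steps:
$u = -2156$
$u J = \left(-2156\right) 5 = -10780$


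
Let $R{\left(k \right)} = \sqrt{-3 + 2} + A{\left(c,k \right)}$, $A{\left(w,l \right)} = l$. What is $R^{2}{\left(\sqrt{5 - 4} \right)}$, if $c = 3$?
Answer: $2 i \approx 2.0 i$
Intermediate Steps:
$R{\left(k \right)} = i + k$ ($R{\left(k \right)} = \sqrt{-3 + 2} + k = \sqrt{-1} + k = i + k$)
$R^{2}{\left(\sqrt{5 - 4} \right)} = \left(i + \sqrt{5 - 4}\right)^{2} = \left(i + \sqrt{1}\right)^{2} = \left(i + 1\right)^{2} = \left(1 + i\right)^{2}$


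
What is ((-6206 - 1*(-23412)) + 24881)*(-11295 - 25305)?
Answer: -1540384200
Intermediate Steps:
((-6206 - 1*(-23412)) + 24881)*(-11295 - 25305) = ((-6206 + 23412) + 24881)*(-36600) = (17206 + 24881)*(-36600) = 42087*(-36600) = -1540384200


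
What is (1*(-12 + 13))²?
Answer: 1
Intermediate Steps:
(1*(-12 + 13))² = (1*1)² = 1² = 1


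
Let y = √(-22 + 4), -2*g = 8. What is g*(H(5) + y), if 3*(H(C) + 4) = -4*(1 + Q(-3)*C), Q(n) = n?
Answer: -176/3 - 12*I*√2 ≈ -58.667 - 16.971*I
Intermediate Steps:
g = -4 (g = -½*8 = -4)
y = 3*I*√2 (y = √(-18) = 3*I*√2 ≈ 4.2426*I)
H(C) = -16/3 + 4*C (H(C) = -4 + (-4*(1 - 3*C))/3 = -4 + (-4 + 12*C)/3 = -4 + (-4/3 + 4*C) = -16/3 + 4*C)
g*(H(5) + y) = -4*((-16/3 + 4*5) + 3*I*√2) = -4*((-16/3 + 20) + 3*I*√2) = -4*(44/3 + 3*I*√2) = -176/3 - 12*I*√2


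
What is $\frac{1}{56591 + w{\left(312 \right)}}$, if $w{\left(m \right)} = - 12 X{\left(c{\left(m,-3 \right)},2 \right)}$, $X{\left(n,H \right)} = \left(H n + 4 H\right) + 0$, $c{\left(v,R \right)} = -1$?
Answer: $\frac{1}{56519} \approx 1.7693 \cdot 10^{-5}$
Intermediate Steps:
$X{\left(n,H \right)} = 4 H + H n$ ($X{\left(n,H \right)} = \left(4 H + H n\right) + 0 = 4 H + H n$)
$w{\left(m \right)} = -72$ ($w{\left(m \right)} = - 12 \cdot 2 \left(4 - 1\right) = - 12 \cdot 2 \cdot 3 = \left(-12\right) 6 = -72$)
$\frac{1}{56591 + w{\left(312 \right)}} = \frac{1}{56591 - 72} = \frac{1}{56519}$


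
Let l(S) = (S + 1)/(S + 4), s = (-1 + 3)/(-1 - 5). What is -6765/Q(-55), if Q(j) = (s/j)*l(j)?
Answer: -2108425/2 ≈ -1.0542e+6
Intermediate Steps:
s = -⅓ (s = 2/(-6) = 2*(-⅙) = -⅓ ≈ -0.33333)
l(S) = (1 + S)/(4 + S)
Q(j) = -(1 + j)/(3*j*(4 + j)) (Q(j) = (-1/(3*j))*((1 + j)/(4 + j)) = -(1 + j)/(3*j*(4 + j)))
-6765/Q(-55) = -6765*(-165*(4 - 55)/(-1 - 1*(-55))) = -6765*8415/(-1 + 55) = -6765/((⅓)*(-1/55)*(-1/51)*54) = -6765/6/935 = -6765*935/6 = -2108425/2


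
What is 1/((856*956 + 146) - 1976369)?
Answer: -1/1157887 ≈ -8.6364e-7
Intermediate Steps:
1/((856*956 + 146) - 1976369) = 1/((818336 + 146) - 1976369) = 1/(818482 - 1976369) = 1/(-1157887) = -1/1157887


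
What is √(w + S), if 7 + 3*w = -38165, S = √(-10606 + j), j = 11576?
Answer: √(-12724 + √970) ≈ 112.66*I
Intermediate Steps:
S = √970 (S = √(-10606 + 11576) = √970 ≈ 31.145)
w = -12724 (w = -7/3 + (⅓)*(-38165) = -7/3 - 38165/3 = -12724)
√(w + S) = √(-12724 + √970)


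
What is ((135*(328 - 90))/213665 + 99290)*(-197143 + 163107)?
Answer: -144413590639856/42733 ≈ -3.3794e+9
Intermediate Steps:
((135*(328 - 90))/213665 + 99290)*(-197143 + 163107) = ((135*238)*(1/213665) + 99290)*(-34036) = (32130*(1/213665) + 99290)*(-34036) = (6426/42733 + 99290)*(-34036) = (4242965996/42733)*(-34036) = -144413590639856/42733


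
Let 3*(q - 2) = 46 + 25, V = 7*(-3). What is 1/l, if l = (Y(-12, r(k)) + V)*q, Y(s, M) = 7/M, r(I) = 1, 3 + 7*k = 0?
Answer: -3/1078 ≈ -0.0027829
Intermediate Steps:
k = -3/7 (k = -3/7 + (⅐)*0 = -3/7 + 0 = -3/7 ≈ -0.42857)
V = -21
q = 77/3 (q = 2 + (46 + 25)/3 = 2 + (⅓)*71 = 2 + 71/3 = 77/3 ≈ 25.667)
l = -1078/3 (l = (7/1 - 21)*(77/3) = (7*1 - 21)*(77/3) = (7 - 21)*(77/3) = -14*77/3 = -1078/3 ≈ -359.33)
1/l = 1/(-1078/3) = -3/1078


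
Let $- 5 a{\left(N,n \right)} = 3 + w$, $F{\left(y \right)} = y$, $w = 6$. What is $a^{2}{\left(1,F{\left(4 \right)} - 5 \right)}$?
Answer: $\frac{81}{25} \approx 3.24$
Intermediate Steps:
$a{\left(N,n \right)} = - \frac{9}{5}$ ($a{\left(N,n \right)} = - \frac{3 + 6}{5} = \left(- \frac{1}{5}\right) 9 = - \frac{9}{5}$)
$a^{2}{\left(1,F{\left(4 \right)} - 5 \right)} = \left(- \frac{9}{5}\right)^{2} = \frac{81}{25}$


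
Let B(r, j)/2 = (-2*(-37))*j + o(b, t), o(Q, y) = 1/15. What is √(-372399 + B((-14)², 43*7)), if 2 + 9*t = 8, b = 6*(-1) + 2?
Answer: I*√73766445/15 ≈ 572.58*I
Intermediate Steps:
b = -4 (b = -6 + 2 = -4)
t = ⅔ (t = -2/9 + (⅑)*8 = -2/9 + 8/9 = ⅔ ≈ 0.66667)
o(Q, y) = 1/15
B(r, j) = 2/15 + 148*j (B(r, j) = 2*((-2*(-37))*j + 1/15) = 2*(74*j + 1/15) = 2*(1/15 + 74*j) = 2/15 + 148*j)
√(-372399 + B((-14)², 43*7)) = √(-372399 + (2/15 + 148*(43*7))) = √(-372399 + (2/15 + 148*301)) = √(-372399 + (2/15 + 44548)) = √(-372399 + 668222/15) = √(-4917763/15) = I*√73766445/15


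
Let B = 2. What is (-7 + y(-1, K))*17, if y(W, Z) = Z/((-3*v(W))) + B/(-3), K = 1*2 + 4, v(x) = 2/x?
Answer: -340/3 ≈ -113.33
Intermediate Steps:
K = 6 (K = 2 + 4 = 6)
y(W, Z) = -⅔ - W*Z/6 (y(W, Z) = Z/((-6/W)) + 2/(-3) = Z/((-6/W)) + 2*(-⅓) = Z*(-W/6) - ⅔ = -W*Z/6 - ⅔ = -⅔ - W*Z/6)
(-7 + y(-1, K))*17 = (-7 + (-⅔ - ⅙*(-1)*6))*17 = (-7 + (-⅔ + 1))*17 = (-7 + ⅓)*17 = -20/3*17 = -340/3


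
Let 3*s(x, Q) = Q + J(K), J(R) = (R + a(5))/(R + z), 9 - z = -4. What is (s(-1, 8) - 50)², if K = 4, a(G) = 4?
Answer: 643204/289 ≈ 2225.6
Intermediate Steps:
z = 13 (z = 9 - 1*(-4) = 9 + 4 = 13)
J(R) = (4 + R)/(13 + R) (J(R) = (R + 4)/(R + 13) = (4 + R)/(13 + R))
s(x, Q) = 8/51 + Q/3 (s(x, Q) = (Q + (4 + 4)/(13 + 4))/3 = (Q + 8/17)/3 = (8/17 + Q)/3 = 8/51 + Q/3)
(s(-1, 8) - 50)² = ((8/51 + (⅓)*8) - 50)² = ((8/51 + 8/3) - 50)² = (48/17 - 50)² = (-802/17)² = 643204/289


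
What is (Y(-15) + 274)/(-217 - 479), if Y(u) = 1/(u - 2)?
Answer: -4657/11832 ≈ -0.39359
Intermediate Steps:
Y(u) = 1/(-2 + u)
(Y(-15) + 274)/(-217 - 479) = (1/(-2 - 15) + 274)/(-217 - 479) = (1/(-17) + 274)/(-696) = (-1/17 + 274)*(-1/696) = (4657/17)*(-1/696) = -4657/11832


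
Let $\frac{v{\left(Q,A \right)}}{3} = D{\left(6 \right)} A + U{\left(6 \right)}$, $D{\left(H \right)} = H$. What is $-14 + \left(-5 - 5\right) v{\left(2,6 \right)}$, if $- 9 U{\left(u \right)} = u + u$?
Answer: $-1054$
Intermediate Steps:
$U{\left(u \right)} = - \frac{2 u}{9}$ ($U{\left(u \right)} = - \frac{u + u}{9} = - \frac{2 u}{9}$)
$v{\left(Q,A \right)} = -4 + 18 A$ ($v{\left(Q,A \right)} = 3 \left(6 A - \frac{4}{3}\right) = 3 \left(- \frac{4}{3} + 6 A\right) = -4 + 18 A$)
$-14 + \left(-5 - 5\right) v{\left(2,6 \right)} = -14 + \left(-5 - 5\right) \left(-4 + 18 \cdot 6\right) = -14 + \left(-5 - 5\right) \left(-4 + 108\right) = -14 - 1040 = -1054$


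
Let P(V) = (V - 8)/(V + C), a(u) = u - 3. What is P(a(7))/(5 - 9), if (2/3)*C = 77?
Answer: 2/239 ≈ 0.0083682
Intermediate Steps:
a(u) = -3 + u
C = 231/2 (C = (3/2)*77 = 231/2 ≈ 115.50)
P(V) = (-8 + V)/(231/2 + V) (P(V) = (V - 8)/(V + 231/2) = (-8 + V)/(231/2 + V))
P(a(7))/(5 - 9) = (2*(-8 + (-3 + 7))/(231 + 2*(-3 + 7)))/(5 - 9) = (2*(-8 + 4)/(231 + 2*4))/(-4) = -(-4)/(2*(231 + 8)) = -(-4)/(2*239) = -¼*(-8/239) = 2/239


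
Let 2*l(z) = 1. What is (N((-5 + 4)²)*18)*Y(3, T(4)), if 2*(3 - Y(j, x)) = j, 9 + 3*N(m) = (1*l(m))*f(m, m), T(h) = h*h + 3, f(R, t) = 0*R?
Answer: -81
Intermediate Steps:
f(R, t) = 0
l(z) = ½ (l(z) = (½)*1 = ½)
T(h) = 3 + h² (T(h) = h² + 3 = 3 + h²)
N(m) = -3 (N(m) = -3 + ((1*(½))*0)/3 = -3 + ((½)*0)/3 = -3 + (⅓)*0 = -3 + 0 = -3)
Y(j, x) = 3 - j/2
(N((-5 + 4)²)*18)*Y(3, T(4)) = (-3*18)*(3 - ½*3) = -54*(3 - 3/2) = -54*3/2 = -81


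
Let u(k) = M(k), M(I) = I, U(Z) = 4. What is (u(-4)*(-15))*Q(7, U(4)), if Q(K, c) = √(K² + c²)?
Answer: 60*√65 ≈ 483.74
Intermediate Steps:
u(k) = k
(u(-4)*(-15))*Q(7, U(4)) = (-4*(-15))*√(7² + 4²) = 60*√(49 + 16) = 60*√65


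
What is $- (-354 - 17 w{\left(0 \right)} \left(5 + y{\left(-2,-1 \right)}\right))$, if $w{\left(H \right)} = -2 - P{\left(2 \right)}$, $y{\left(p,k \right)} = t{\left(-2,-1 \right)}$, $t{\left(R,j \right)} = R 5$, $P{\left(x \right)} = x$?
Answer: $694$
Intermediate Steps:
$t{\left(R,j \right)} = 5 R$
$y{\left(p,k \right)} = -10$ ($y{\left(p,k \right)} = 5 \left(-2\right) = -10$)
$w{\left(H \right)} = -4$ ($w{\left(H \right)} = -2 - 2 = -4$)
$- (-354 - 17 w{\left(0 \right)} \left(5 + y{\left(-2,-1 \right)}\right)) = - (-354 - 17 \left(- 4 \left(5 - 10\right)\right)) = - (-354 - 17 \left(\left(-4\right) \left(-5\right)\right)) = - (-354 - 17 \cdot 20) = - (-354 - 340) = \left(-1\right) \left(-694\right) = 694$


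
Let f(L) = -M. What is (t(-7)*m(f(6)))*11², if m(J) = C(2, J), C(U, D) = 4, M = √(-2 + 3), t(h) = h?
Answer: -3388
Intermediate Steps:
M = 1 (M = √1 = 1)
f(L) = -1 (f(L) = -1*1 = -1)
m(J) = 4
(t(-7)*m(f(6)))*11² = -7*4*11² = -28*121 = -3388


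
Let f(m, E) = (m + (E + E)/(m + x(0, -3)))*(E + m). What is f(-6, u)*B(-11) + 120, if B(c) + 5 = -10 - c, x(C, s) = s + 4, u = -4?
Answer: -56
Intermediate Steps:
x(C, s) = 4 + s
B(c) = -15 - c (B(c) = -5 + (-10 - c) = -15 - c)
f(m, E) = (E + m)*(m + 2*E/(1 + m)) (f(m, E) = (m + (E + E)/(m + (4 - 3)))*(E + m) = (m + (2*E)/(m + 1))*(E + m) = (m + (2*E)/(1 + m))*(E + m) = (m + 2*E/(1 + m))*(E + m) = (E + m)*(m + 2*E/(1 + m)))
f(-6, u)*B(-11) + 120 = (((-6)² + (-6)³ + 2*(-4)² - 4*(-6)² + 3*(-4)*(-6))/(1 - 6))*(-15 - 1*(-11)) + 120 = ((36 - 216 + 2*16 - 4*36 + 72)/(-5))*(-15 + 11) + 120 = -(36 - 216 + 32 - 144 + 72)/5*(-4) + 120 = -⅕*(-220)*(-4) + 120 = 44*(-4) + 120 = -176 + 120 = -56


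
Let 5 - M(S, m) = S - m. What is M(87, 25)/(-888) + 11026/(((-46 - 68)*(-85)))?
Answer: 1723903/1434120 ≈ 1.2021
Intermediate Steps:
M(S, m) = 5 + m - S (M(S, m) = 5 - (S - m) = 5 + (m - S) = 5 + m - S)
M(87, 25)/(-888) + 11026/(((-46 - 68)*(-85))) = (5 + 25 - 1*87)/(-888) + 11026/(((-46 - 68)*(-85))) = (5 + 25 - 87)*(-1/888) + 11026/((-114*(-85))) = -57*(-1/888) + 11026/9690 = 19/296 + 11026*(1/9690) = 19/296 + 5513/4845 = 1723903/1434120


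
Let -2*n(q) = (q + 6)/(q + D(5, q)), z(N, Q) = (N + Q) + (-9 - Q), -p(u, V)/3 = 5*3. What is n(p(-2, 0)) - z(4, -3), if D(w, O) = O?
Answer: 287/60 ≈ 4.7833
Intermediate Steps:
p(u, V) = -45 (p(u, V) = -15*3 = -3*15 = -45)
z(N, Q) = -9 + N
n(q) = -(6 + q)/(4*q) (n(q) = -(q + 6)/(2*(q + q)) = -(6 + q)/(2*(2*q)) = -(6 + q)*1/(2*q)/2 = -(6 + q)/(4*q))
n(p(-2, 0)) - z(4, -3) = (¼)*(-6 - 1*(-45))/(-45) - (-9 + 4) = (¼)*(-1/45)*(-6 + 45) - 1*(-5) = (¼)*(-1/45)*39 + 5 = -13/60 + 5 = 287/60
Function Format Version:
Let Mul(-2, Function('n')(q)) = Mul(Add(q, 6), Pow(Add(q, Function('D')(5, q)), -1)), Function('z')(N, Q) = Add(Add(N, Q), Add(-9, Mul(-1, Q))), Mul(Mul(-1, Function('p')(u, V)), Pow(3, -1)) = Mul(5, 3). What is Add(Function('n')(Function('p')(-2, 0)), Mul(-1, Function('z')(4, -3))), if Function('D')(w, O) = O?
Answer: Rational(287, 60) ≈ 4.7833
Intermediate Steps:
Function('p')(u, V) = -45 (Function('p')(u, V) = Mul(-3, Mul(5, 3)) = Mul(-3, 15) = -45)
Function('z')(N, Q) = Add(-9, N)
Function('n')(q) = Mul(Rational(-1, 4), Pow(q, -1), Add(6, q)) (Function('n')(q) = Mul(Rational(-1, 2), Mul(Add(q, 6), Pow(Add(q, q), -1))) = Mul(Rational(-1, 2), Mul(Add(6, q), Pow(Mul(2, q), -1))) = Mul(Rational(-1, 2), Mul(Add(6, q), Mul(Rational(1, 2), Pow(q, -1)))) = Mul(Rational(-1, 2), Mul(Rational(1, 2), Pow(q, -1), Add(6, q))) = Mul(Rational(-1, 4), Pow(q, -1), Add(6, q)))
Add(Function('n')(Function('p')(-2, 0)), Mul(-1, Function('z')(4, -3))) = Add(Mul(Rational(1, 4), Pow(-45, -1), Add(-6, Mul(-1, -45))), Mul(-1, Add(-9, 4))) = Add(Mul(Rational(1, 4), Rational(-1, 45), Add(-6, 45)), Mul(-1, -5)) = Add(Mul(Rational(1, 4), Rational(-1, 45), 39), 5) = Add(Rational(-13, 60), 5) = Rational(287, 60)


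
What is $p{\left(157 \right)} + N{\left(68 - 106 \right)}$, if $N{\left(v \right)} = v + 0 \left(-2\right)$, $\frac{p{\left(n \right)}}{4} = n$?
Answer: $590$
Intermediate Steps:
$p{\left(n \right)} = 4 n$
$N{\left(v \right)} = v$ ($N{\left(v \right)} = v + 0 = v$)
$p{\left(157 \right)} + N{\left(68 - 106 \right)} = 4 \cdot 157 + \left(68 - 106\right) = 628 + \left(68 - 106\right) = 628 - 38 = 590$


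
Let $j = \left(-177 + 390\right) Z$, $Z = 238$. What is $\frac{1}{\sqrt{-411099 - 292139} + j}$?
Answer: $\frac{25347}{1285292437} - \frac{i \sqrt{703238}}{2570584874} \approx 1.9721 \cdot 10^{-5} - 3.2623 \cdot 10^{-7} i$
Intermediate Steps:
$j = 50694$ ($j = \left(-177 + 390\right) 238 = 213 \cdot 238 = 50694$)
$\frac{1}{\sqrt{-411099 - 292139} + j} = \frac{1}{\sqrt{-411099 - 292139} + 50694} = \frac{1}{\sqrt{-703238} + 50694} = \frac{1}{i \sqrt{703238} + 50694} = \frac{1}{50694 + i \sqrt{703238}}$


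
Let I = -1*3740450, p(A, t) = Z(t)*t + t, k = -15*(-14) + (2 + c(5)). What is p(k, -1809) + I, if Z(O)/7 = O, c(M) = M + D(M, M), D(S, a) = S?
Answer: 19165108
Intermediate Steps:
c(M) = 2*M (c(M) = M + M = 2*M)
Z(O) = 7*O
k = 222 (k = -15*(-14) + (2 + 2*5) = 210 + (2 + 10) = 210 + 12 = 222)
p(A, t) = t + 7*t² (p(A, t) = (7*t)*t + t = 7*t² + t = t + 7*t²)
I = -3740450
p(k, -1809) + I = -1809*(1 + 7*(-1809)) - 3740450 = -1809*(1 - 12663) - 3740450 = -1809*(-12662) - 3740450 = 22905558 - 3740450 = 19165108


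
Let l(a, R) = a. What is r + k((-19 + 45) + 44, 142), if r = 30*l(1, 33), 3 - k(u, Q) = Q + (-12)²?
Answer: -253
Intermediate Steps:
k(u, Q) = -141 - Q (k(u, Q) = 3 - (Q + (-12)²) = 3 - (Q + 144) = 3 - (144 + Q) = 3 + (-144 - Q) = -141 - Q)
r = 30 (r = 30*1 = 30)
r + k((-19 + 45) + 44, 142) = 30 + (-141 - 1*142) = 30 + (-141 - 142) = 30 - 283 = -253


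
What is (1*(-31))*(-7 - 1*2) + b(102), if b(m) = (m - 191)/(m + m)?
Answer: 56827/204 ≈ 278.56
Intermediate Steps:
b(m) = (-191 + m)/(2*m) (b(m) = (-191 + m)/((2*m)) = (-191 + m)*(1/(2*m)) = (-191 + m)/(2*m))
(1*(-31))*(-7 - 1*2) + b(102) = (1*(-31))*(-7 - 1*2) + (1/2)*(-191 + 102)/102 = -31*(-7 - 2) + (1/2)*(1/102)*(-89) = -31*(-9) - 89/204 = 279 - 89/204 = 56827/204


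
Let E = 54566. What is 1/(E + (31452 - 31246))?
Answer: 1/54772 ≈ 1.8258e-5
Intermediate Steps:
1/(E + (31452 - 31246)) = 1/(54566 + (31452 - 31246)) = 1/(54566 + 206) = 1/54772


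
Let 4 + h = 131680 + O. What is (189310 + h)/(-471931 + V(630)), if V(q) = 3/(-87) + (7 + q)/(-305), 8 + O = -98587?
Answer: -1967048395/4174248473 ≈ -0.47123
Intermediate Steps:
O = -98595 (O = -8 - 98587 = -98595)
h = 33081 (h = -4 + (131680 - 98595) = -4 + 33085 = 33081)
V(q) = -508/8845 - q/305 (V(q) = 3*(-1/87) + (7 + q)*(-1/305) = -1/29 + (-7/305 - q/305) = -508/8845 - q/305)
(189310 + h)/(-471931 + V(630)) = (189310 + 33081)/(-471931 + (-508/8845 - 1/305*630)) = 222391/(-471931 + (-508/8845 - 126/61)) = 222391/(-471931 - 18778/8845) = 222391/(-4174248473/8845) = 222391*(-8845/4174248473) = -1967048395/4174248473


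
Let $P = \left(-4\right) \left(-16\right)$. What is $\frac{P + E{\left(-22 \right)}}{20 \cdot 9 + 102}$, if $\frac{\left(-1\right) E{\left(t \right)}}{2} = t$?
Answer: $\frac{18}{47} \approx 0.38298$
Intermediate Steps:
$P = 64$
$E{\left(t \right)} = - 2 t$
$\frac{P + E{\left(-22 \right)}}{20 \cdot 9 + 102} = \frac{64 - -44}{20 \cdot 9 + 102} = \frac{64 + 44}{180 + 102} = \frac{108}{282} = 108 \cdot \frac{1}{282} = \frac{18}{47}$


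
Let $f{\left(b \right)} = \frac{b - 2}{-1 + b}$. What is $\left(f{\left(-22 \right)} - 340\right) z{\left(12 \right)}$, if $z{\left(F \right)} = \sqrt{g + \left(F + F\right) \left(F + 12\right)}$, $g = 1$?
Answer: $- \frac{7796 \sqrt{577}}{23} \approx -8142.0$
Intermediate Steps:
$f{\left(b \right)} = \frac{-2 + b}{-1 + b}$
$z{\left(F \right)} = \sqrt{1 + 2 F \left(12 + F\right)}$ ($z{\left(F \right)} = \sqrt{1 + \left(F + F\right) \left(F + 12\right)} = \sqrt{1 + 2 F \left(12 + F\right)}$)
$\left(f{\left(-22 \right)} - 340\right) z{\left(12 \right)} = \left(\frac{-2 - 22}{-1 - 22} - 340\right) \sqrt{1 + 2 \cdot 12^{2} + 24 \cdot 12} = \left(\frac{1}{-23} \left(-24\right) - 340\right) \sqrt{1 + 2 \cdot 144 + 288} = \left(\left(- \frac{1}{23}\right) \left(-24\right) - 340\right) \sqrt{1 + 288 + 288} = \left(\frac{24}{23} - 340\right) \sqrt{577} = - \frac{7796 \sqrt{577}}{23}$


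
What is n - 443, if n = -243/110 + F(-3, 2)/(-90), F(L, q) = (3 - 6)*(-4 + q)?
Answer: -146941/330 ≈ -445.28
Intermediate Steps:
F(L, q) = 12 - 3*q (F(L, q) = -3*(-4 + q) = 12 - 3*q)
n = -751/330 (n = -243/110 + (12 - 3*2)/(-90) = -243*1/110 + (12 - 6)*(-1/90) = -243/110 + 6*(-1/90) = -243/110 - 1/15 = -751/330 ≈ -2.2758)
n - 443 = -751/330 - 443 = -146941/330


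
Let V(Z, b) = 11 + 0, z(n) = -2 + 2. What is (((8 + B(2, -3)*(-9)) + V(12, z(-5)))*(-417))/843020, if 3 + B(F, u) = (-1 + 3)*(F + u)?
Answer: -6672/210755 ≈ -0.031658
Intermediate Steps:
z(n) = 0
B(F, u) = -3 + 2*F + 2*u (B(F, u) = -3 + (-1 + 3)*(F + u) = -3 + 2*(F + u) = -3 + (2*F + 2*u) = -3 + 2*F + 2*u)
V(Z, b) = 11
(((8 + B(2, -3)*(-9)) + V(12, z(-5)))*(-417))/843020 = (((8 + (-3 + 2*2 + 2*(-3))*(-9)) + 11)*(-417))/843020 = (((8 + (-3 + 4 - 6)*(-9)) + 11)*(-417))*(1/843020) = (((8 - 5*(-9)) + 11)*(-417))*(1/843020) = (((8 + 45) + 11)*(-417))*(1/843020) = ((53 + 11)*(-417))*(1/843020) = (64*(-417))*(1/843020) = -26688*1/843020 = -6672/210755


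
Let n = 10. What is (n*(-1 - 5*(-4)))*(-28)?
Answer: -5320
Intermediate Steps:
(n*(-1 - 5*(-4)))*(-28) = (10*(-1 - 5*(-4)))*(-28) = (10*(-1 + 20))*(-28) = (10*19)*(-28) = 190*(-28) = -5320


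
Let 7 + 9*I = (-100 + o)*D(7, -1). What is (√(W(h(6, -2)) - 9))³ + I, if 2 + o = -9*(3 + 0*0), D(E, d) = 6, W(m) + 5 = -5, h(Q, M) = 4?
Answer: -781/9 - 19*I*√19 ≈ -86.778 - 82.819*I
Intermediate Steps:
W(m) = -10 (W(m) = -5 - 5 = -10)
o = -29 (o = -2 - 9*(3 + 0*0) = -2 - 9*(3 + 0) = -2 - 9*3 = -2 - 27 = -29)
I = -781/9 (I = -7/9 + ((-100 - 29)*6)/9 = -7/9 + (-129*6)/9 = -7/9 + (⅑)*(-774) = -7/9 - 86 = -781/9 ≈ -86.778)
(√(W(h(6, -2)) - 9))³ + I = (√(-10 - 9))³ - 781/9 = (√(-19))³ - 781/9 = (I*√19)³ - 781/9 = -19*I*√19 - 781/9 = -781/9 - 19*I*√19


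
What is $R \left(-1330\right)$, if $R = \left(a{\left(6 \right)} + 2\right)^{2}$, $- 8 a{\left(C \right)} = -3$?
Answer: $- \frac{240065}{32} \approx -7502.0$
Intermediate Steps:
$a{\left(C \right)} = \frac{3}{8}$ ($a{\left(C \right)} = \left(- \frac{1}{8}\right) \left(-3\right) = \frac{3}{8}$)
$R = \frac{361}{64}$ ($R = \left(\frac{3}{8} + 2\right)^{2} = \left(\frac{19}{8}\right)^{2} = \frac{361}{64} \approx 5.6406$)
$R \left(-1330\right) = \frac{361}{64} \left(-1330\right) = - \frac{240065}{32}$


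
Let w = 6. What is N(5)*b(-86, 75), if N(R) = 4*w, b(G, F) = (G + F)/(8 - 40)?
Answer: 33/4 ≈ 8.2500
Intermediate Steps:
b(G, F) = -F/32 - G/32 (b(G, F) = (F + G)/(-32) = (F + G)*(-1/32) = -F/32 - G/32)
N(R) = 24 (N(R) = 4*6 = 24)
N(5)*b(-86, 75) = 24*(-1/32*75 - 1/32*(-86)) = 24*(-75/32 + 43/16) = 24*(11/32) = 33/4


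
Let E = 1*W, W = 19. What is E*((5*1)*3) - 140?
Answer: 145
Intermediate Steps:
E = 19 (E = 1*19 = 19)
E*((5*1)*3) - 140 = 19*((5*1)*3) - 140 = 19*(5*3) - 140 = 19*15 - 140 = 285 - 140 = 145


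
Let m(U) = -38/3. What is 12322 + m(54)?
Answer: 36928/3 ≈ 12309.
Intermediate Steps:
m(U) = -38/3 (m(U) = -38*1/3 = -38/3)
12322 + m(54) = 12322 - 38/3 = 36928/3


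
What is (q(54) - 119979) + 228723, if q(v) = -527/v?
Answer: 5871649/54 ≈ 1.0873e+5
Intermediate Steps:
(q(54) - 119979) + 228723 = (-527/54 - 119979) + 228723 = -6479393/54 + 228723 = 5871649/54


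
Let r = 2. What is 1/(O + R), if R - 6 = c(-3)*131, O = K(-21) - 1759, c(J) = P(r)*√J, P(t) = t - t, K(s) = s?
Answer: -1/1774 ≈ -0.00056370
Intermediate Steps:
P(t) = 0
c(J) = 0 (c(J) = 0*√J = 0)
O = -1780 (O = -21 - 1759 = -1780)
R = 6 (R = 6 + 0*131 = 6 + 0 = 6)
1/(O + R) = 1/(-1780 + 6) = 1/(-1774) = -1/1774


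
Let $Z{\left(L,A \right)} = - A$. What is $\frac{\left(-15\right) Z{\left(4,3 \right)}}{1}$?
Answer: $45$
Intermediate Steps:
$\frac{\left(-15\right) Z{\left(4,3 \right)}}{1} = \frac{\left(-15\right) \left(\left(-1\right) 3\right)}{1} = \left(-15\right) \left(-3\right) 1 = 45 \cdot 1 = 45$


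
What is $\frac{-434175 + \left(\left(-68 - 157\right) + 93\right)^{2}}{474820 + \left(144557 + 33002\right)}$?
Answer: $- \frac{416751}{652379} \approx -0.63882$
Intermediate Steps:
$\frac{-434175 + \left(\left(-68 - 157\right) + 93\right)^{2}}{474820 + \left(144557 + 33002\right)} = \frac{-434175 + \left(\left(-68 - 157\right) + 93\right)^{2}}{474820 + 177559} = \frac{-434175 + \left(-225 + 93\right)^{2}}{652379} = \left(-434175 + \left(-132\right)^{2}\right) \frac{1}{652379} = \left(-434175 + 17424\right) \frac{1}{652379} = \left(-416751\right) \frac{1}{652379} = - \frac{416751}{652379}$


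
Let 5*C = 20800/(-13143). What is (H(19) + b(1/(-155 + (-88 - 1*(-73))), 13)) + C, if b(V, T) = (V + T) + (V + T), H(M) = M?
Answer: 3838864/85935 ≈ 44.672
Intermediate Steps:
b(V, T) = 2*T + 2*V (b(V, T) = (T + V) + (T + V) = 2*T + 2*V)
C = -320/1011 (C = (20800/(-13143))/5 = (20800*(-1/13143))/5 = (⅕)*(-1600/1011) = -320/1011 ≈ -0.31652)
(H(19) + b(1/(-155 + (-88 - 1*(-73))), 13)) + C = (19 + (2*13 + 2/(-155 + (-88 - 1*(-73))))) - 320/1011 = (19 + (26 + 2/(-155 + (-88 + 73)))) - 320/1011 = (19 + (26 + 2/(-155 - 15))) - 320/1011 = (19 + (26 + 2/(-170))) - 320/1011 = (19 + (26 + 2*(-1/170))) - 320/1011 = (19 + (26 - 1/85)) - 320/1011 = (19 + 2209/85) - 320/1011 = 3824/85 - 320/1011 = 3838864/85935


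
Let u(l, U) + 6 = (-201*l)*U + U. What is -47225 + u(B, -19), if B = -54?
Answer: -253476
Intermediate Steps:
u(l, U) = -6 + U - 201*U*l (u(l, U) = -6 + ((-201*l)*U + U) = -6 + (-201*U*l + U) = -6 + (U - 201*U*l) = -6 + U - 201*U*l)
-47225 + u(B, -19) = -47225 + (-6 - 19 - 201*(-19)*(-54)) = -47225 + (-6 - 19 - 206226) = -47225 - 206251 = -253476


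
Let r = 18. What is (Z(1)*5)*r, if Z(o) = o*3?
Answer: 270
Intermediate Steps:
Z(o) = 3*o
(Z(1)*5)*r = ((3*1)*5)*18 = (3*5)*18 = 15*18 = 270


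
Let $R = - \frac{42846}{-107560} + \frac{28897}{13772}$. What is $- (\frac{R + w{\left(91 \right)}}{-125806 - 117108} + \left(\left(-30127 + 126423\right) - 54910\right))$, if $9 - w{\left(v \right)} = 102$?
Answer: $- \frac{12087684126044369}{292071812140} \approx -41386.0$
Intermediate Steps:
$w{\left(v \right)} = -93$ ($w{\left(v \right)} = 9 - 102 = -93$)
$R = \frac{21012707}{8416570}$ ($R = \left(-42846\right) \left(- \frac{1}{107560}\right) + 28897 \cdot \frac{1}{13772} = \frac{21423}{53780} + \frac{2627}{1252} = \frac{21012707}{8416570} \approx 2.4966$)
$- (\frac{R + w{\left(91 \right)}}{-125806 - 117108} + \left(\left(-30127 + 126423\right) - 54910\right)) = - (\frac{\frac{21012707}{8416570} - 93}{-125806 - 117108} + \left(\left(-30127 + 126423\right) - 54910\right)) = - (- \frac{761728303}{8416570 \left(-242914\right)} + \left(96296 - 54910\right)) = - (\left(- \frac{761728303}{8416570}\right) \left(- \frac{1}{242914}\right) + 41386) = - (\frac{108818329}{292071812140} + 41386) = \left(-1\right) \frac{12087684126044369}{292071812140} = - \frac{12087684126044369}{292071812140}$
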